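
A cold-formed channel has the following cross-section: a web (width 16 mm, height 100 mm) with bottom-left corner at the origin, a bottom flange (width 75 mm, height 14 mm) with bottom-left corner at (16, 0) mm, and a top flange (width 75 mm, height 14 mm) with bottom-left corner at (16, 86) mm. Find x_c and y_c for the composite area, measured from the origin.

x_c = 33.82 mm, y_c = 50.00 mm

web: A = 16 × 100 = 1600.00, centroid at (8.00, 50.00).
bottom flange: A = 75 × 14 = 1050.00, centroid at (53.50, 7.00).
top flange: A = 75 × 14 = 1050.00, centroid at (53.50, 93.00).
ΣA = 3700.00 mm²
ΣAx_c = (1600.00)(8.00) + (1050.00)(53.50) + (1050.00)(53.50) = 125150.00 mm³
ΣAy_c = (1600.00)(50.00) + (1050.00)(7.00) + (1050.00)(93.00) = 185000.00 mm³
x_c = 125150.00 / 3700.00 = 33.82 mm
y_c = 185000.00 / 3700.00 = 50.00 mm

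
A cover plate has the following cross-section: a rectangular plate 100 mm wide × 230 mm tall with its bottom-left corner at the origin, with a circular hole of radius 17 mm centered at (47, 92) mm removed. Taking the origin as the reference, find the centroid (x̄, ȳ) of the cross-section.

Part | A | x̄ᵢ | ȳᵢ | A·x̄ᵢ | A·ȳᵢ
plate | 23000.00 | 50.00 | 115.00 | 1150000.00 | 2645000.00
hole | -907.92 | 47.00 | 92.00 | -42672.25 | -83528.67
Σ | 22092.08 |  |  | 1107327.75 | 2561471.33
x̄ = 1107327.75 / 22092.08 = 50.12 mm
ȳ = 2561471.33 / 22092.08 = 115.95 mm

x̄ = 50.12 mm, ȳ = 115.95 mm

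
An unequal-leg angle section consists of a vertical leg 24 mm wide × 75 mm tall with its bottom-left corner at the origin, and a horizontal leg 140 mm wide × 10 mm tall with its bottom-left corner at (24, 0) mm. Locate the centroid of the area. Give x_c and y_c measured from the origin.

x_c = 47.88 mm, y_c = 23.28 mm

vertical leg: A = 24 × 75 = 1800.00, centroid at (12.00, 37.50).
horizontal leg: A = 140 × 10 = 1400.00, centroid at (94.00, 5.00).
ΣA = 3200.00 mm²
ΣAx_c = (1800.00)(12.00) + (1400.00)(94.00) = 153200.00 mm³
ΣAy_c = (1800.00)(37.50) + (1400.00)(5.00) = 74500.00 mm³
x_c = 153200.00 / 3200.00 = 47.88 mm
y_c = 74500.00 / 3200.00 = 23.28 mm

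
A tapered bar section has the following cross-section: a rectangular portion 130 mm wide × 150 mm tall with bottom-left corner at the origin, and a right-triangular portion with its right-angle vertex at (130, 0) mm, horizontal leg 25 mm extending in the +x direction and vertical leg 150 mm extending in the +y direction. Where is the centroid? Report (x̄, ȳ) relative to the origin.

x̄ = 71.43 mm, ȳ = 72.81 mm

Part | A | x̄ᵢ | ȳᵢ | A·x̄ᵢ | A·ȳᵢ
rectangular portion | 19500.00 | 65.00 | 75.00 | 1267500.00 | 1462500.00
triangular portion | 1875.00 | 138.33 | 50.00 | 259375.00 | 93750.00
Σ | 21375.00 |  |  | 1526875.00 | 1556250.00
x̄ = 1526875.00 / 21375.00 = 71.43 mm
ȳ = 1556250.00 / 21375.00 = 72.81 mm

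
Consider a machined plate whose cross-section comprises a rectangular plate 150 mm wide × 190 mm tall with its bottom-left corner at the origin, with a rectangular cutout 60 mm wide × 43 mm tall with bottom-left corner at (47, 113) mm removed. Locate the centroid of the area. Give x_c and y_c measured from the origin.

x_c = 74.80 mm, y_c = 91.07 mm

Part | A | x̄ᵢ | ȳᵢ | A·x̄ᵢ | A·ȳᵢ
plate | 28500.00 | 75.00 | 95.00 | 2137500.00 | 2707500.00
hole | -2580.00 | 77.00 | 134.50 | -198660.00 | -347010.00
Σ | 25920.00 |  |  | 1938840.00 | 2360490.00
x_c = 1938840.00 / 25920.00 = 74.80 mm
y_c = 2360490.00 / 25920.00 = 91.07 mm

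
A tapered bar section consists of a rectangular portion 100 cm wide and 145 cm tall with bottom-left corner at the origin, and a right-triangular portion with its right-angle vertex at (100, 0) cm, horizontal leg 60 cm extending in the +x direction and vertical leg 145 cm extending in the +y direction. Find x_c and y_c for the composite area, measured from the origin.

Part | A | x̄ᵢ | ȳᵢ | A·x̄ᵢ | A·ȳᵢ
rectangular portion | 14500.00 | 50.00 | 72.50 | 725000.00 | 1051250.00
triangular portion | 4350.00 | 120.00 | 48.33 | 522000.00 | 210250.00
Σ | 18850.00 |  |  | 1247000.00 | 1261500.00
x_c = 1247000.00 / 18850.00 = 66.15 cm
y_c = 1261500.00 / 18850.00 = 66.92 cm

x_c = 66.15 cm, y_c = 66.92 cm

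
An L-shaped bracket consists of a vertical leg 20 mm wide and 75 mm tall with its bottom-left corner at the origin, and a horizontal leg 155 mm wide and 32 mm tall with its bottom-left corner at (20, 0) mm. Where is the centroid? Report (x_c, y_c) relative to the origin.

vertical leg: A = 20 × 75 = 1500.00, centroid at (10.00, 37.50).
horizontal leg: A = 155 × 32 = 4960.00, centroid at (97.50, 16.00).
ΣA = 6460.00 mm²
ΣAx_c = (1500.00)(10.00) + (4960.00)(97.50) = 498600.00 mm³
ΣAy_c = (1500.00)(37.50) + (4960.00)(16.00) = 135610.00 mm³
x_c = 498600.00 / 6460.00 = 77.18 mm
y_c = 135610.00 / 6460.00 = 20.99 mm

x_c = 77.18 mm, y_c = 20.99 mm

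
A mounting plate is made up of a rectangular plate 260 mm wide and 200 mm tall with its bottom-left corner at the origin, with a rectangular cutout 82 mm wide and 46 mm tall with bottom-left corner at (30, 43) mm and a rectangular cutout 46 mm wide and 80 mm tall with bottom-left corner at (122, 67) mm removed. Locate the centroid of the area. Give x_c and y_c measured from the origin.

Part | A | x̄ᵢ | ȳᵢ | A·x̄ᵢ | A·ȳᵢ
plate | 52000.00 | 130.00 | 100.00 | 6760000.00 | 5200000.00
hole 1 | -3772.00 | 71.00 | 66.00 | -267812.00 | -248952.00
hole 2 | -3680.00 | 145.00 | 107.00 | -533600.00 | -393760.00
Σ | 44548.00 |  |  | 5958588.00 | 4557288.00
x_c = 5958588.00 / 44548.00 = 133.76 mm
y_c = 4557288.00 / 44548.00 = 102.30 mm

x_c = 133.76 mm, y_c = 102.30 mm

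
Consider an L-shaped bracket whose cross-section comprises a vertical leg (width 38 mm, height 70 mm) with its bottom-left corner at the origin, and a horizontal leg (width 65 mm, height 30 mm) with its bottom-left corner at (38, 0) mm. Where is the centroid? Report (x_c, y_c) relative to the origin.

Part | A | x̄ᵢ | ȳᵢ | A·x̄ᵢ | A·ȳᵢ
vertical leg | 2660.00 | 19.00 | 35.00 | 50540.00 | 93100.00
horizontal leg | 1950.00 | 70.50 | 15.00 | 137475.00 | 29250.00
Σ | 4610.00 |  |  | 188015.00 | 122350.00
x_c = 188015.00 / 4610.00 = 40.78 mm
y_c = 122350.00 / 4610.00 = 26.54 mm

x_c = 40.78 mm, y_c = 26.54 mm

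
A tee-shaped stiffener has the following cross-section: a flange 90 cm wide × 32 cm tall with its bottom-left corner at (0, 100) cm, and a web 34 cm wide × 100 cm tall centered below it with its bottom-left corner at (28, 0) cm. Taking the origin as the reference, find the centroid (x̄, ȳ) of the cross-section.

web: A = 34 × 100 = 3400.00, centroid at (45.00, 50.00).
flange: A = 90 × 32 = 2880.00, centroid at (45.00, 116.00).
ΣA = 6280.00 cm², ΣAx̄ = 282600.00 cm³, ΣAȳ = 504080.00 cm³.
x̄ = 282600.00/6280.00 = 45.00 cm; ȳ = 504080.00/6280.00 = 80.27 cm.

x̄ = 45.00 cm, ȳ = 80.27 cm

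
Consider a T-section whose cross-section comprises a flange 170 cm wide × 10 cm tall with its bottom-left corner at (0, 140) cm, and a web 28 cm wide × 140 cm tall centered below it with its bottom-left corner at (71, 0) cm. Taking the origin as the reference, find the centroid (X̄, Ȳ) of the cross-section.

X̄ = 85.00 cm, Ȳ = 92.69 cm

web: A = 28 × 140 = 3920.00, centroid at (85.00, 70.00).
flange: A = 170 × 10 = 1700.00, centroid at (85.00, 145.00).
ΣA = 5620.00 cm², ΣAX̄ = 477700.00 cm³, ΣAȲ = 520900.00 cm³.
X̄ = 477700.00/5620.00 = 85.00 cm; Ȳ = 520900.00/5620.00 = 92.69 cm.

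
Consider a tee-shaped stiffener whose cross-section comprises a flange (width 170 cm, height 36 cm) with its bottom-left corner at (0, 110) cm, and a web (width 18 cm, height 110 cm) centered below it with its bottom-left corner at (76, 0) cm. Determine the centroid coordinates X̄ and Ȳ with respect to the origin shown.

X̄ = 85.00 cm, Ȳ = 110.16 cm

web: A = 18 × 110 = 1980.00, centroid at (85.00, 55.00).
flange: A = 170 × 36 = 6120.00, centroid at (85.00, 128.00).
ΣA = 8100.00 cm²
ΣAX̄ = (1980.00)(85.00) + (6120.00)(85.00) = 688500.00 cm³
ΣAȲ = (1980.00)(55.00) + (6120.00)(128.00) = 892260.00 cm³
X̄ = 688500.00 / 8100.00 = 85.00 cm
Ȳ = 892260.00 / 8100.00 = 110.16 cm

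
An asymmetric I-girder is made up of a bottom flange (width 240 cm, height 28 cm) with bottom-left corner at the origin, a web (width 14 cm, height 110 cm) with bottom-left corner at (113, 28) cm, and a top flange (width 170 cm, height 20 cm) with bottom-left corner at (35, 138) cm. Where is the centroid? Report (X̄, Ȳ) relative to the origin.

Part | A | x̄ᵢ | ȳᵢ | A·x̄ᵢ | A·ȳᵢ
bottom flange | 6720.00 | 120.00 | 14.00 | 806400.00 | 94080.00
web | 1540.00 | 120.00 | 83.00 | 184800.00 | 127820.00
top flange | 3400.00 | 120.00 | 148.00 | 408000.00 | 503200.00
Σ | 11660.00 |  |  | 1399200.00 | 725100.00
X̄ = 1399200.00 / 11660.00 = 120.00 cm
Ȳ = 725100.00 / 11660.00 = 62.19 cm

X̄ = 120.00 cm, Ȳ = 62.19 cm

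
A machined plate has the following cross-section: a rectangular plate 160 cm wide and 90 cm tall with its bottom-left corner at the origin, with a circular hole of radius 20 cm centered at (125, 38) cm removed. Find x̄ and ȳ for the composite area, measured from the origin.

plate: A = 160 × 90 = 14400.00, centroid at (80.00, 45.00).
hole: A = −π·20² = -1256.64, centroid at (125.00, 38.00).
ΣA = 13143.36 cm²
ΣAx̄ = (14400.00)(80.00) + (-1256.64)(125.00) = 994920.37 cm³
ΣAȳ = (14400.00)(45.00) + (-1256.64)(38.00) = 600247.79 cm³
x̄ = 994920.37 / 13143.36 = 75.70 cm
ȳ = 600247.79 / 13143.36 = 45.67 cm

x̄ = 75.70 cm, ȳ = 45.67 cm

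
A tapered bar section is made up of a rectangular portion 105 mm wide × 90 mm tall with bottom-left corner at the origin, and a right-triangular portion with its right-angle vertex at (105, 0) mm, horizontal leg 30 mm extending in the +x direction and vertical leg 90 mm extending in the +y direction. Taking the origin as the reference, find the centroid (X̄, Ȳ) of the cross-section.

Part | A | x̄ᵢ | ȳᵢ | A·x̄ᵢ | A·ȳᵢ
rectangular portion | 9450.00 | 52.50 | 45.00 | 496125.00 | 425250.00
triangular portion | 1350.00 | 115.00 | 30.00 | 155250.00 | 40500.00
Σ | 10800.00 |  |  | 651375.00 | 465750.00
X̄ = 651375.00 / 10800.00 = 60.31 mm
Ȳ = 465750.00 / 10800.00 = 43.12 mm

X̄ = 60.31 mm, Ȳ = 43.12 mm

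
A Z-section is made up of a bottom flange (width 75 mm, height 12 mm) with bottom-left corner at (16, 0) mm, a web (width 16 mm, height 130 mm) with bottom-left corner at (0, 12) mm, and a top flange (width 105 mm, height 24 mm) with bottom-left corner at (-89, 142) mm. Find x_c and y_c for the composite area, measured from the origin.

Part | A | x̄ᵢ | ȳᵢ | A·x̄ᵢ | A·ȳᵢ
bottom flange | 900.00 | 53.50 | 6.00 | 48150.00 | 5400.00
web | 2080.00 | 8.00 | 77.00 | 16640.00 | 160160.00
top flange | 2520.00 | -36.50 | 154.00 | -91980.00 | 388080.00
Σ | 5500.00 |  |  | -27190.00 | 553640.00
x_c = -27190.00 / 5500.00 = -4.94 mm
y_c = 553640.00 / 5500.00 = 100.66 mm

x_c = -4.94 mm, y_c = 100.66 mm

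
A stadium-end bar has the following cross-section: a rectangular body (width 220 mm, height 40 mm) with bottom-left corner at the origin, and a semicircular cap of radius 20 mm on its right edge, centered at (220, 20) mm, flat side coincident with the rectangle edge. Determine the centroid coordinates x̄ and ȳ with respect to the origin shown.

rectangular body: A = 220 × 40 = 8800.00, centroid at (110.00, 20.00).
semicircular end: A = ½π·20² = 628.32, centroid at (228.49, 20.00).
ΣA = 9428.32 mm², ΣAx̄ = 1111563.41 mm³, ΣAȳ = 188566.37 mm³.
x̄ = 1111563.41/9428.32 = 117.90 mm; ȳ = 188566.37/9428.32 = 20.00 mm.

x̄ = 117.90 mm, ȳ = 20.00 mm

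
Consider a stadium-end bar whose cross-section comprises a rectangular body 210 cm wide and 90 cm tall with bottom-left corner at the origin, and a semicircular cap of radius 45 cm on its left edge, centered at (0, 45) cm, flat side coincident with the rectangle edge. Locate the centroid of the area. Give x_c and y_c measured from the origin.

rectangular body: A = 210 × 90 = 18900.00, centroid at (105.00, 45.00).
semicircular end: A = ½π·45² = 3180.86, centroid at (-19.10, 45.00).
ΣA = 22080.86 cm²
ΣAx_c = (18900.00)(105.00) + (3180.86)(-19.10) = 1923750.00 cm³
ΣAy_c = (18900.00)(45.00) + (3180.86)(45.00) = 993638.82 cm³
x_c = 1923750.00 / 22080.86 = 87.12 cm
y_c = 993638.82 / 22080.86 = 45.00 cm

x_c = 87.12 cm, y_c = 45.00 cm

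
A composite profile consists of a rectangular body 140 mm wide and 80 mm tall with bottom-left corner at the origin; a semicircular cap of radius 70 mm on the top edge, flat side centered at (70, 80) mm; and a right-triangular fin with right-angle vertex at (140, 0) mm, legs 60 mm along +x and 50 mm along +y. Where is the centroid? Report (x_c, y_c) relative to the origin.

rectangular body: A = 140 × 80 = 11200.00, centroid at (70.00, 40.00).
semicircular top: A = ½π·70² = 7696.90, centroid at (70.00, 109.71).
triangular fin: A = ½·60·50 = 1500.00, centroid at (160.00, 16.67).
ΣA = 20396.90 mm²
ΣAx_c = (11200.00)(70.00) + (7696.90)(70.00) + (1500.00)(160.00) = 1562783.14 mm³
ΣAy_c = (11200.00)(40.00) + (7696.90)(109.71) + (1500.00)(16.67) = 1317418.83 mm³
x_c = 1562783.14 / 20396.90 = 76.62 mm
y_c = 1317418.83 / 20396.90 = 64.59 mm

x_c = 76.62 mm, y_c = 64.59 mm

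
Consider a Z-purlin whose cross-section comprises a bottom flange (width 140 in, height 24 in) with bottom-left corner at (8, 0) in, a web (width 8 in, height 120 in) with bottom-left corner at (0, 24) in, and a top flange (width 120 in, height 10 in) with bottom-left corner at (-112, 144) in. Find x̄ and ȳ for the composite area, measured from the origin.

bottom flange: A = 140 × 24 = 3360.00, centroid at (78.00, 12.00).
web: A = 8 × 120 = 960.00, centroid at (4.00, 84.00).
top flange: A = 120 × 10 = 1200.00, centroid at (-52.00, 149.00).
ΣA = 5520.00 in²
ΣAx̄ = (3360.00)(78.00) + (960.00)(4.00) + (1200.00)(-52.00) = 203520.00 in³
ΣAȳ = (3360.00)(12.00) + (960.00)(84.00) + (1200.00)(149.00) = 299760.00 in³
x̄ = 203520.00 / 5520.00 = 36.87 in
ȳ = 299760.00 / 5520.00 = 54.30 in

x̄ = 36.87 in, ȳ = 54.30 in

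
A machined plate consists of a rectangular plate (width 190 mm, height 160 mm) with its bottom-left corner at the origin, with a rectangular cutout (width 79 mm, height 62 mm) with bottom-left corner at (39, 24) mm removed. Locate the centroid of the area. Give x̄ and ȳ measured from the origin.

plate: A = 190 × 160 = 30400.00, centroid at (95.00, 80.00).
hole: A = −(79 × 62) = -4898.00, centroid at (78.50, 55.00).
ΣA = 25502.00 mm²
ΣAx̄ = (30400.00)(95.00) + (-4898.00)(78.50) = 2503507.00 mm³
ΣAȳ = (30400.00)(80.00) + (-4898.00)(55.00) = 2162610.00 mm³
x̄ = 2503507.00 / 25502.00 = 98.17 mm
ȳ = 2162610.00 / 25502.00 = 84.80 mm

x̄ = 98.17 mm, ȳ = 84.80 mm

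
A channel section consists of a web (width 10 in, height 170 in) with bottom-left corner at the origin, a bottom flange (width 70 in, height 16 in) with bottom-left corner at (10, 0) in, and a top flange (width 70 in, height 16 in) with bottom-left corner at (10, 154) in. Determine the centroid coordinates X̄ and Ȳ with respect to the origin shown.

Part | A | x̄ᵢ | ȳᵢ | A·x̄ᵢ | A·ȳᵢ
web | 1700.00 | 5.00 | 85.00 | 8500.00 | 144500.00
bottom flange | 1120.00 | 45.00 | 8.00 | 50400.00 | 8960.00
top flange | 1120.00 | 45.00 | 162.00 | 50400.00 | 181440.00
Σ | 3940.00 |  |  | 109300.00 | 334900.00
X̄ = 109300.00 / 3940.00 = 27.74 in
Ȳ = 334900.00 / 3940.00 = 85.00 in

X̄ = 27.74 in, Ȳ = 85.00 in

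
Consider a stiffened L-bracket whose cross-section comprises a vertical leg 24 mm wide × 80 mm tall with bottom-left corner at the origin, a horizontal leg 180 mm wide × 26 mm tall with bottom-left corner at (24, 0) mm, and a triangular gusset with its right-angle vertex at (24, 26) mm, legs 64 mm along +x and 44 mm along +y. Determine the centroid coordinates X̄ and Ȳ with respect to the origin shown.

Part | A | x̄ᵢ | ȳᵢ | A·x̄ᵢ | A·ȳᵢ
vertical leg | 1920.00 | 12.00 | 40.00 | 23040.00 | 76800.00
horizontal leg | 4680.00 | 114.00 | 13.00 | 533520.00 | 60840.00
gusset | 1408.00 | 45.33 | 40.67 | 63829.33 | 57258.67
Σ | 8008.00 |  |  | 620389.33 | 194898.67
X̄ = 620389.33 / 8008.00 = 77.47 mm
Ȳ = 194898.67 / 8008.00 = 24.34 mm

X̄ = 77.47 mm, Ȳ = 24.34 mm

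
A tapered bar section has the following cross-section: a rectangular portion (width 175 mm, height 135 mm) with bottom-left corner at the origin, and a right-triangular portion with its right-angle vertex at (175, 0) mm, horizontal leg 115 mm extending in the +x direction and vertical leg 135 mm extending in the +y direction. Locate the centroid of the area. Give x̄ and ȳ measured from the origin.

rectangular portion: A = 175 × 135 = 23625.00, centroid at (87.50, 67.50).
triangular portion: A = ½·115·135 = 7762.50, centroid at (213.33, 45.00).
ΣA = 31387.50 mm², ΣAx̄ = 3723187.50 mm³, ΣAȳ = 1944000.00 mm³.
x̄ = 3723187.50/31387.50 = 118.62 mm; ȳ = 1944000.00/31387.50 = 61.94 mm.

x̄ = 118.62 mm, ȳ = 61.94 mm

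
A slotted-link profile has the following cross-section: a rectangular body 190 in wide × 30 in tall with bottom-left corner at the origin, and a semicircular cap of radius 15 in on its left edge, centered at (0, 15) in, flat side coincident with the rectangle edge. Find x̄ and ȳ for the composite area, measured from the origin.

rectangular body: A = 190 × 30 = 5700.00, centroid at (95.00, 15.00).
semicircular end: A = ½π·15² = 353.43, centroid at (-6.37, 15.00).
ΣA = 6053.43 in²
ΣAx̄ = (5700.00)(95.00) + (353.43)(-6.37) = 539250.00 in³
ΣAȳ = (5700.00)(15.00) + (353.43)(15.00) = 90801.44 in³
x̄ = 539250.00 / 6053.43 = 89.08 in
ȳ = 90801.44 / 6053.43 = 15.00 in

x̄ = 89.08 in, ȳ = 15.00 in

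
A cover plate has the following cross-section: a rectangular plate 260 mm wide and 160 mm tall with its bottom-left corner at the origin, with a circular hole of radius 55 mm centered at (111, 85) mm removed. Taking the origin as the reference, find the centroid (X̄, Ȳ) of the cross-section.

plate: A = 260 × 160 = 41600.00, centroid at (130.00, 80.00).
hole: A = −π·55² = -9503.32, centroid at (111.00, 85.00).
ΣA = 32096.68 mm²
ΣAX̄ = (41600.00)(130.00) + (-9503.32)(111.00) = 4353131.73 mm³
ΣAȲ = (41600.00)(80.00) + (-9503.32)(85.00) = 2520217.99 mm³
X̄ = 4353131.73 / 32096.68 = 135.63 mm
Ȳ = 2520217.99 / 32096.68 = 78.52 mm

X̄ = 135.63 mm, Ȳ = 78.52 mm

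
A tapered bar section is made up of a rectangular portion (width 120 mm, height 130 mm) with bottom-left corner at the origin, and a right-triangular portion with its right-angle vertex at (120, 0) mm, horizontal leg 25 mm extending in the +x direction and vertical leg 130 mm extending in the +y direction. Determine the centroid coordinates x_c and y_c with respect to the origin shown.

rectangular portion: A = 120 × 130 = 15600.00, centroid at (60.00, 65.00).
triangular portion: A = ½·25·130 = 1625.00, centroid at (128.33, 43.33).
ΣA = 17225.00 mm², ΣAx_c = 1144541.67 mm³, ΣAy_c = 1084416.67 mm³.
x_c = 1144541.67/17225.00 = 66.45 mm; y_c = 1084416.67/17225.00 = 62.96 mm.

x_c = 66.45 mm, y_c = 62.96 mm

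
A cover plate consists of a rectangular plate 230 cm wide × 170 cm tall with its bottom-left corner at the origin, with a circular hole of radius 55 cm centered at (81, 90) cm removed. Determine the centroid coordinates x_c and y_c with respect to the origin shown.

Part | A | x̄ᵢ | ȳᵢ | A·x̄ᵢ | A·ȳᵢ
plate | 39100.00 | 115.00 | 85.00 | 4496500.00 | 3323500.00
hole | -9503.32 | 81.00 | 90.00 | -769768.74 | -855298.60
Σ | 29596.68 |  |  | 3726731.26 | 2468201.40
x_c = 3726731.26 / 29596.68 = 125.92 cm
y_c = 2468201.40 / 29596.68 = 83.39 cm

x_c = 125.92 cm, y_c = 83.39 cm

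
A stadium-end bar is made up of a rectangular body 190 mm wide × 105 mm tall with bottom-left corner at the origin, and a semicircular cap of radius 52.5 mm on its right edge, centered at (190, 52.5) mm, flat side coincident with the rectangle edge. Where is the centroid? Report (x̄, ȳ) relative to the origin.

x̄ = 115.91 mm, ȳ = 52.50 mm

Part | A | x̄ᵢ | ȳᵢ | A·x̄ᵢ | A·ȳᵢ
rectangular body | 19950.00 | 95.00 | 52.50 | 1895250.00 | 1047375.00
semicircular end | 4329.51 | 212.28 | 52.50 | 919075.15 | 227299.14
Σ | 24279.51 |  |  | 2814325.15 | 1274674.14
x̄ = 2814325.15 / 24279.51 = 115.91 mm
ȳ = 1274674.14 / 24279.51 = 52.50 mm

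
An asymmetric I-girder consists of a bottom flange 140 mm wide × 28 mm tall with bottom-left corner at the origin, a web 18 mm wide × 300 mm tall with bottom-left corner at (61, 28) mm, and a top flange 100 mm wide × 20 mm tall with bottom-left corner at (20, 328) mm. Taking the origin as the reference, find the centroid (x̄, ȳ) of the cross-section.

x̄ = 70.00 mm, ȳ = 149.48 mm

Part | A | x̄ᵢ | ȳᵢ | A·x̄ᵢ | A·ȳᵢ
bottom flange | 3920.00 | 70.00 | 14.00 | 274400.00 | 54880.00
web | 5400.00 | 70.00 | 178.00 | 378000.00 | 961200.00
top flange | 2000.00 | 70.00 | 338.00 | 140000.00 | 676000.00
Σ | 11320.00 |  |  | 792400.00 | 1692080.00
x̄ = 792400.00 / 11320.00 = 70.00 mm
ȳ = 1692080.00 / 11320.00 = 149.48 mm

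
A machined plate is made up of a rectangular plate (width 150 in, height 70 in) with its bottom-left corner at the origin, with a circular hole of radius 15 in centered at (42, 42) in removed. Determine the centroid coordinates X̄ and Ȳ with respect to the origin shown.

plate: A = 150 × 70 = 10500.00, centroid at (75.00, 35.00).
hole: A = −π·15² = -706.86, centroid at (42.00, 42.00).
ΣA = 9793.14 in², ΣAX̄ = 757811.95 in³, ΣAȲ = 337811.95 in³.
X̄ = 757811.95/9793.14 = 77.38 in; Ȳ = 337811.95/9793.14 = 34.49 in.

X̄ = 77.38 in, Ȳ = 34.49 in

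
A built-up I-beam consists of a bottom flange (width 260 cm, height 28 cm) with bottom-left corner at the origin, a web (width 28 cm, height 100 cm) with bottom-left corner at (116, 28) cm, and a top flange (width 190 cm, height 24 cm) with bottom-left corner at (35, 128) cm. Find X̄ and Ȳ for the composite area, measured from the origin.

X̄ = 130.00 cm, Ȳ = 65.49 cm

bottom flange: A = 260 × 28 = 7280.00, centroid at (130.00, 14.00).
web: A = 28 × 100 = 2800.00, centroid at (130.00, 78.00).
top flange: A = 190 × 24 = 4560.00, centroid at (130.00, 140.00).
ΣA = 14640.00 cm²
ΣAX̄ = (7280.00)(130.00) + (2800.00)(130.00) + (4560.00)(130.00) = 1903200.00 cm³
ΣAȲ = (7280.00)(14.00) + (2800.00)(78.00) + (4560.00)(140.00) = 958720.00 cm³
X̄ = 1903200.00 / 14640.00 = 130.00 cm
Ȳ = 958720.00 / 14640.00 = 65.49 cm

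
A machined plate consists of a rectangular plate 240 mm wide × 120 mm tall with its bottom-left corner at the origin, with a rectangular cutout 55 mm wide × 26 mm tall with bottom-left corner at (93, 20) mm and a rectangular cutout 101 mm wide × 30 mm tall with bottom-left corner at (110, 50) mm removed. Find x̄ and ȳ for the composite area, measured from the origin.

plate: A = 240 × 120 = 28800.00, centroid at (120.00, 60.00).
hole 1: A = −(55 × 26) = -1430.00, centroid at (120.50, 33.00).
hole 2: A = −(101 × 30) = -3030.00, centroid at (160.50, 65.00).
ΣA = 24340.00 mm², ΣAx̄ = 2797370.00 mm³, ΣAȳ = 1483860.00 mm³.
x̄ = 2797370.00/24340.00 = 114.93 mm; ȳ = 1483860.00/24340.00 = 60.96 mm.

x̄ = 114.93 mm, ȳ = 60.96 mm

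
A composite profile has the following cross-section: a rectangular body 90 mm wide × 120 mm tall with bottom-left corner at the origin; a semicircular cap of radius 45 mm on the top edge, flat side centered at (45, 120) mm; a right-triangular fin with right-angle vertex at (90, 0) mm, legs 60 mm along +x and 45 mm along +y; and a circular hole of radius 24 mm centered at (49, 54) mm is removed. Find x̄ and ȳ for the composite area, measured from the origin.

x̄ = 50.95 mm, ȳ = 74.92 mm

rectangular body: A = 90 × 120 = 10800.00, centroid at (45.00, 60.00).
semicircular top: A = ½π·45² = 3180.86, centroid at (45.00, 139.10).
triangular fin: A = ½·60·45 = 1350.00, centroid at (110.00, 15.00).
hole: A = −π·24² = -1809.56, centroid at (49.00, 54.00).
ΣA = 13521.31 mm², ΣAx̄ = 688970.50 mm³, ΣAȳ = 1012987.41 mm³.
x̄ = 688970.50/13521.31 = 50.95 mm; ȳ = 1012987.41/13521.31 = 74.92 mm.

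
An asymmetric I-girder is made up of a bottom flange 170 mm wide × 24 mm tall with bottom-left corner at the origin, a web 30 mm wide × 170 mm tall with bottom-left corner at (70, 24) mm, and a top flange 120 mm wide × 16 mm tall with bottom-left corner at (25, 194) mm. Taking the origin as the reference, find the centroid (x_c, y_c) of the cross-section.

x_c = 85.00 mm, y_c = 89.43 mm

bottom flange: A = 170 × 24 = 4080.00, centroid at (85.00, 12.00).
web: A = 30 × 170 = 5100.00, centroid at (85.00, 109.00).
top flange: A = 120 × 16 = 1920.00, centroid at (85.00, 202.00).
ΣA = 11100.00 mm²
ΣAx_c = (4080.00)(85.00) + (5100.00)(85.00) + (1920.00)(85.00) = 943500.00 mm³
ΣAy_c = (4080.00)(12.00) + (5100.00)(109.00) + (1920.00)(202.00) = 992700.00 mm³
x_c = 943500.00 / 11100.00 = 85.00 mm
y_c = 992700.00 / 11100.00 = 89.43 mm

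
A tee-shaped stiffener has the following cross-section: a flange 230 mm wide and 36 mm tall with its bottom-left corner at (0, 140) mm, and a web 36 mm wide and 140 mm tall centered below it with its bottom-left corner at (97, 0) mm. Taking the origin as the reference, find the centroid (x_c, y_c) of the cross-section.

x_c = 115.00 mm, y_c = 124.70 mm

web: A = 36 × 140 = 5040.00, centroid at (115.00, 70.00).
flange: A = 230 × 36 = 8280.00, centroid at (115.00, 158.00).
ΣA = 13320.00 mm², ΣAx_c = 1531800.00 mm³, ΣAy_c = 1661040.00 mm³.
x_c = 1531800.00/13320.00 = 115.00 mm; y_c = 1661040.00/13320.00 = 124.70 mm.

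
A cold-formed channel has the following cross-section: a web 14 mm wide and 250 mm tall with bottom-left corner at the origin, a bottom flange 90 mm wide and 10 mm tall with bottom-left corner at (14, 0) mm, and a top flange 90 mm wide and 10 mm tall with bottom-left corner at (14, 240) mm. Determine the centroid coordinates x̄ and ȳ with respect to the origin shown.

x̄ = 24.66 mm, ȳ = 125.00 mm

web: A = 14 × 250 = 3500.00, centroid at (7.00, 125.00).
bottom flange: A = 90 × 10 = 900.00, centroid at (59.00, 5.00).
top flange: A = 90 × 10 = 900.00, centroid at (59.00, 245.00).
ΣA = 5300.00 mm²
ΣAx̄ = (3500.00)(7.00) + (900.00)(59.00) + (900.00)(59.00) = 130700.00 mm³
ΣAȳ = (3500.00)(125.00) + (900.00)(5.00) + (900.00)(245.00) = 662500.00 mm³
x̄ = 130700.00 / 5300.00 = 24.66 mm
ȳ = 662500.00 / 5300.00 = 125.00 mm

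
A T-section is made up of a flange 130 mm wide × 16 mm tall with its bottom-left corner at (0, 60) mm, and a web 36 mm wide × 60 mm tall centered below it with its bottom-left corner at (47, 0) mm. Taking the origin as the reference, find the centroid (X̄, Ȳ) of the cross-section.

web: A = 36 × 60 = 2160.00, centroid at (65.00, 30.00).
flange: A = 130 × 16 = 2080.00, centroid at (65.00, 68.00).
ΣA = 4240.00 mm²
ΣAX̄ = (2160.00)(65.00) + (2080.00)(65.00) = 275600.00 mm³
ΣAȲ = (2160.00)(30.00) + (2080.00)(68.00) = 206240.00 mm³
X̄ = 275600.00 / 4240.00 = 65.00 mm
Ȳ = 206240.00 / 4240.00 = 48.64 mm

X̄ = 65.00 mm, Ȳ = 48.64 mm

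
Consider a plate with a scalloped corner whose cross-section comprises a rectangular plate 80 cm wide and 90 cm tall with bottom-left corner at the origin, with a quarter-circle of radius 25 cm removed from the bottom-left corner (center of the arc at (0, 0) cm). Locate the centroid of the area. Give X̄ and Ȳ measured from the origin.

plate: A = 80 × 90 = 7200.00, centroid at (40.00, 45.00).
removed quarter-circle: A = −¼π·25² = -490.87, centroid at (10.61, 10.61).
ΣA = 6709.13 cm², ΣAX̄ = 282791.67 cm³, ΣAȲ = 318791.67 cm³.
X̄ = 282791.67/6709.13 = 42.15 cm; Ȳ = 318791.67/6709.13 = 47.52 cm.

X̄ = 42.15 cm, Ȳ = 47.52 cm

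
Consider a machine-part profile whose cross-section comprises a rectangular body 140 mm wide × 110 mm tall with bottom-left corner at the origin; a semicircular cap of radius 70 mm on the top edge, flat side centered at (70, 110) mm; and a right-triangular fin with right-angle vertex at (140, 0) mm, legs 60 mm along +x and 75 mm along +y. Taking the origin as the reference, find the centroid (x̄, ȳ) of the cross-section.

x̄ = 77.99 mm, ȳ = 78.06 mm

rectangular body: A = 140 × 110 = 15400.00, centroid at (70.00, 55.00).
semicircular top: A = ½π·70² = 7696.90, centroid at (70.00, 139.71).
triangular fin: A = ½·60·75 = 2250.00, centroid at (160.00, 25.00).
ΣA = 25346.90 mm², ΣAx̄ = 1976783.14 mm³, ΣAȳ = 1978575.89 mm³.
x̄ = 1976783.14/25346.90 = 77.99 mm; ȳ = 1978575.89/25346.90 = 78.06 mm.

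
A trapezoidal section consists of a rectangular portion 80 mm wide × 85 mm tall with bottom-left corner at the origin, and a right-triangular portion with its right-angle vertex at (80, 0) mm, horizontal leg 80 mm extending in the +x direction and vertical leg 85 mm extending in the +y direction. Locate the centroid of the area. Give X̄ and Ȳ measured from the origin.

X̄ = 62.22 mm, Ȳ = 37.78 mm

rectangular portion: A = 80 × 85 = 6800.00, centroid at (40.00, 42.50).
triangular portion: A = ½·80·85 = 3400.00, centroid at (106.67, 28.33).
ΣA = 10200.00 mm², ΣAX̄ = 634666.67 mm³, ΣAȲ = 385333.33 mm³.
X̄ = 634666.67/10200.00 = 62.22 mm; Ȳ = 385333.33/10200.00 = 37.78 mm.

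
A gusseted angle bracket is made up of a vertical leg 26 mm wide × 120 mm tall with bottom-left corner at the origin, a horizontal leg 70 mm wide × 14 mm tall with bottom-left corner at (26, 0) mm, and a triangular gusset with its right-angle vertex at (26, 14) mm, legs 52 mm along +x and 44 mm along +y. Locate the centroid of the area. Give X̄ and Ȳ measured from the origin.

vertical leg: A = 26 × 120 = 3120.00, centroid at (13.00, 60.00).
horizontal leg: A = 70 × 14 = 980.00, centroid at (61.00, 7.00).
gusset: A = ½·52·44 = 1144.00, centroid at (43.33, 28.67).
ΣA = 5244.00 mm², ΣAX̄ = 149913.33 mm³, ΣAȲ = 226854.67 mm³.
X̄ = 149913.33/5244.00 = 28.59 mm; Ȳ = 226854.67/5244.00 = 43.26 mm.

X̄ = 28.59 mm, Ȳ = 43.26 mm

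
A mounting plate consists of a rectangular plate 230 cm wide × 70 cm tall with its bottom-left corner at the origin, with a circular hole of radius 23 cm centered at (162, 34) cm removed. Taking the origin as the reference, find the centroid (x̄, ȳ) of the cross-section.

x̄ = 109.59 cm, ȳ = 35.12 cm

Part | A | x̄ᵢ | ȳᵢ | A·x̄ᵢ | A·ȳᵢ
plate | 16100.00 | 115.00 | 35.00 | 1851500.00 | 563500.00
hole | -1661.90 | 162.00 | 34.00 | -269228.21 | -56504.69
Σ | 14438.10 |  |  | 1582271.79 | 506995.31
x̄ = 1582271.79 / 14438.10 = 109.59 cm
ȳ = 506995.31 / 14438.10 = 35.12 cm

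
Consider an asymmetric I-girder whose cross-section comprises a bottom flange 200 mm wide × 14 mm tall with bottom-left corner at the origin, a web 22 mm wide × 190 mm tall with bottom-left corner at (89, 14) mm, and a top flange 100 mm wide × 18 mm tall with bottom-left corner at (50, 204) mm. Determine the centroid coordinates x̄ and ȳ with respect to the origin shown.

x̄ = 100.00 mm, ȳ = 97.79 mm

bottom flange: A = 200 × 14 = 2800.00, centroid at (100.00, 7.00).
web: A = 22 × 190 = 4180.00, centroid at (100.00, 109.00).
top flange: A = 100 × 18 = 1800.00, centroid at (100.00, 213.00).
ΣA = 8780.00 mm², ΣAx̄ = 878000.00 mm³, ΣAȳ = 858620.00 mm³.
x̄ = 878000.00/8780.00 = 100.00 mm; ȳ = 858620.00/8780.00 = 97.79 mm.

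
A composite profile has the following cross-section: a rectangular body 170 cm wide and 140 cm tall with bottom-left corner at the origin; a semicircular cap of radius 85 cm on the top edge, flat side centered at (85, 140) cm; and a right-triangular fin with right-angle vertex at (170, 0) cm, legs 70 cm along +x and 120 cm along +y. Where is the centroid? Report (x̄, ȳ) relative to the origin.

rectangular body: A = 170 × 140 = 23800.00, centroid at (85.00, 70.00).
semicircular top: A = ½π·85² = 11349.00, centroid at (85.00, 176.08).
triangular fin: A = ½·70·120 = 4200.00, centroid at (193.33, 40.00).
ΣA = 39349.00 cm², ΣAx̄ = 3799665.29 cm³, ΣAȳ = 3832277.15 cm³.
x̄ = 3799665.29/39349.00 = 96.56 cm; ȳ = 3832277.15/39349.00 = 97.39 cm.

x̄ = 96.56 cm, ȳ = 97.39 cm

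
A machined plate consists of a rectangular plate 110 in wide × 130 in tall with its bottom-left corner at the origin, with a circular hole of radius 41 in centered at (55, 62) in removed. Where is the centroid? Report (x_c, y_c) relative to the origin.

plate: A = 110 × 130 = 14300.00, centroid at (55.00, 65.00).
hole: A = −π·41² = -5281.02, centroid at (55.00, 62.00).
ΣA = 9018.98 in²
ΣAx_c = (14300.00)(55.00) + (-5281.02)(55.00) = 496044.05 in³
ΣAy_c = (14300.00)(65.00) + (-5281.02)(62.00) = 602076.93 in³
x_c = 496044.05 / 9018.98 = 55.00 in
y_c = 602076.93 / 9018.98 = 66.76 in

x_c = 55.00 in, y_c = 66.76 in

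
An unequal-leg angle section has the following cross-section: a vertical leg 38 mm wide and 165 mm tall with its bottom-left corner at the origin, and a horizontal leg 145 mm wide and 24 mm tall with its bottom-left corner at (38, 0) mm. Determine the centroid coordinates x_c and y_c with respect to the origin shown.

x_c = 51.66 mm, y_c = 57.34 mm

Part | A | x̄ᵢ | ȳᵢ | A·x̄ᵢ | A·ȳᵢ
vertical leg | 6270.00 | 19.00 | 82.50 | 119130.00 | 517275.00
horizontal leg | 3480.00 | 110.50 | 12.00 | 384540.00 | 41760.00
Σ | 9750.00 |  |  | 503670.00 | 559035.00
x_c = 503670.00 / 9750.00 = 51.66 mm
y_c = 559035.00 / 9750.00 = 57.34 mm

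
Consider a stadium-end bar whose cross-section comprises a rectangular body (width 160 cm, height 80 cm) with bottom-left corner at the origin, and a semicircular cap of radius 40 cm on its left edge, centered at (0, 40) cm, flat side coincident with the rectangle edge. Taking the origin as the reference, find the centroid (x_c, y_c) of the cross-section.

rectangular body: A = 160 × 80 = 12800.00, centroid at (80.00, 40.00).
semicircular end: A = ½π·40² = 2513.27, centroid at (-16.98, 40.00).
ΣA = 15313.27 cm², ΣAx_c = 981333.33 cm³, ΣAy_c = 612530.96 cm³.
x_c = 981333.33/15313.27 = 64.08 cm; y_c = 612530.96/15313.27 = 40.00 cm.

x_c = 64.08 cm, y_c = 40.00 cm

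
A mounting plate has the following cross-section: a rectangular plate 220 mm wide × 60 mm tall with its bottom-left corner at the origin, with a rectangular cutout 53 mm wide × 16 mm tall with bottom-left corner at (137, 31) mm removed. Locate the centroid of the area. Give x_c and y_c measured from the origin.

x_c = 106.33 mm, y_c = 29.38 mm

plate: A = 220 × 60 = 13200.00, centroid at (110.00, 30.00).
hole: A = −(53 × 16) = -848.00, centroid at (163.50, 39.00).
ΣA = 12352.00 mm²
ΣAx_c = (13200.00)(110.00) + (-848.00)(163.50) = 1313352.00 mm³
ΣAy_c = (13200.00)(30.00) + (-848.00)(39.00) = 362928.00 mm³
x_c = 1313352.00 / 12352.00 = 106.33 mm
y_c = 362928.00 / 12352.00 = 29.38 mm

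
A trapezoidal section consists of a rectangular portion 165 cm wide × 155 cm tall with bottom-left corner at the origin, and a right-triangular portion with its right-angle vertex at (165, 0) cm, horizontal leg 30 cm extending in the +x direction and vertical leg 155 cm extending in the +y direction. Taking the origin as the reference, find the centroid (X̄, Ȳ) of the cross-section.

rectangular portion: A = 165 × 155 = 25575.00, centroid at (82.50, 77.50).
triangular portion: A = ½·30·155 = 2325.00, centroid at (175.00, 51.67).
ΣA = 27900.00 cm², ΣAX̄ = 2516812.50 cm³, ΣAȲ = 2102187.50 cm³.
X̄ = 2516812.50/27900.00 = 90.21 cm; Ȳ = 2102187.50/27900.00 = 75.35 cm.

X̄ = 90.21 cm, Ȳ = 75.35 cm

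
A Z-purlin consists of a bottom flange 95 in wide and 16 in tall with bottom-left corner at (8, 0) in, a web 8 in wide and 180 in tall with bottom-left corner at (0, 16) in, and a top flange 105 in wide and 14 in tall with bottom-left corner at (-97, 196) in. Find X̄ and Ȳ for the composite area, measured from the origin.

bottom flange: A = 95 × 16 = 1520.00, centroid at (55.50, 8.00).
web: A = 8 × 180 = 1440.00, centroid at (4.00, 106.00).
top flange: A = 105 × 14 = 1470.00, centroid at (-44.50, 203.00).
ΣA = 4430.00 in², ΣAX̄ = 24705.00 in³, ΣAȲ = 463210.00 in³.
X̄ = 24705.00/4430.00 = 5.58 in; Ȳ = 463210.00/4430.00 = 104.56 in.

X̄ = 5.58 in, Ȳ = 104.56 in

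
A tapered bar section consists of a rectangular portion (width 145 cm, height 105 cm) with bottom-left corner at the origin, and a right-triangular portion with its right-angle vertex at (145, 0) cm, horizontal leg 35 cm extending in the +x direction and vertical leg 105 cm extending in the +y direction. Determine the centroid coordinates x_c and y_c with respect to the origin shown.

x_c = 81.56 cm, y_c = 50.62 cm

Part | A | x̄ᵢ | ȳᵢ | A·x̄ᵢ | A·ȳᵢ
rectangular portion | 15225.00 | 72.50 | 52.50 | 1103812.50 | 799312.50
triangular portion | 1837.50 | 156.67 | 35.00 | 287875.00 | 64312.50
Σ | 17062.50 |  |  | 1391687.50 | 863625.00
x_c = 1391687.50 / 17062.50 = 81.56 cm
y_c = 863625.00 / 17062.50 = 50.62 cm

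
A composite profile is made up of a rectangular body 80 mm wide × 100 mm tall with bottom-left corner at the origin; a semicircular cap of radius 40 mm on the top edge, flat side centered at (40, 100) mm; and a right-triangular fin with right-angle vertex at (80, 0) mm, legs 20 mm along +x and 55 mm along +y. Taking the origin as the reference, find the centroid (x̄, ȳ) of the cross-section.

Part | A | x̄ᵢ | ȳᵢ | A·x̄ᵢ | A·ȳᵢ
rectangular body | 8000.00 | 40.00 | 50.00 | 320000.00 | 400000.00
semicircular top | 2513.27 | 40.00 | 116.98 | 100530.96 | 293994.08
triangular fin | 550.00 | 86.67 | 18.33 | 47666.67 | 10083.33
Σ | 11063.27 |  |  | 468197.63 | 704077.41
x̄ = 468197.63 / 11063.27 = 42.32 mm
ȳ = 704077.41 / 11063.27 = 63.64 mm

x̄ = 42.32 mm, ȳ = 63.64 mm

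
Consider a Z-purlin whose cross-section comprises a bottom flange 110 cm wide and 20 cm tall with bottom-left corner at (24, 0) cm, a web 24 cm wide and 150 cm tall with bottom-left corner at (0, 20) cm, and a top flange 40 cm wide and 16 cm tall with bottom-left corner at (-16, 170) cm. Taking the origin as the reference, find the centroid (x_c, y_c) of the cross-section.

x_c = 34.09 cm, y_c = 74.21 cm

bottom flange: A = 110 × 20 = 2200.00, centroid at (79.00, 10.00).
web: A = 24 × 150 = 3600.00, centroid at (12.00, 95.00).
top flange: A = 40 × 16 = 640.00, centroid at (4.00, 178.00).
ΣA = 6440.00 cm²
ΣAx_c = (2200.00)(79.00) + (3600.00)(12.00) + (640.00)(4.00) = 219560.00 cm³
ΣAy_c = (2200.00)(10.00) + (3600.00)(95.00) + (640.00)(178.00) = 477920.00 cm³
x_c = 219560.00 / 6440.00 = 34.09 cm
y_c = 477920.00 / 6440.00 = 74.21 cm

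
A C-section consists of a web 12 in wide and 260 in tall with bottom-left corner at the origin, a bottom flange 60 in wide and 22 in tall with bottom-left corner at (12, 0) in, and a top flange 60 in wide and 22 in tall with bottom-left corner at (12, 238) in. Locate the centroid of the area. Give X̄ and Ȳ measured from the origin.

X̄ = 22.50 in, Ȳ = 130.00 in

Part | A | x̄ᵢ | ȳᵢ | A·x̄ᵢ | A·ȳᵢ
web | 3120.00 | 6.00 | 130.00 | 18720.00 | 405600.00
bottom flange | 1320.00 | 42.00 | 11.00 | 55440.00 | 14520.00
top flange | 1320.00 | 42.00 | 249.00 | 55440.00 | 328680.00
Σ | 5760.00 |  |  | 129600.00 | 748800.00
X̄ = 129600.00 / 5760.00 = 22.50 in
Ȳ = 748800.00 / 5760.00 = 130.00 in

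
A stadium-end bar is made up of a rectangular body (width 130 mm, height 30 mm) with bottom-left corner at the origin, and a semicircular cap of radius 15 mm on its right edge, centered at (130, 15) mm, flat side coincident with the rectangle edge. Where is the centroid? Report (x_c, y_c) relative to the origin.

x_c = 70.93 mm, y_c = 15.00 mm

rectangular body: A = 130 × 30 = 3900.00, centroid at (65.00, 15.00).
semicircular end: A = ½π·15² = 353.43, centroid at (136.37, 15.00).
ΣA = 4253.43 mm², ΣAx_c = 301695.79 mm³, ΣAy_c = 63801.44 mm³.
x_c = 301695.79/4253.43 = 70.93 mm; y_c = 63801.44/4253.43 = 15.00 mm.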